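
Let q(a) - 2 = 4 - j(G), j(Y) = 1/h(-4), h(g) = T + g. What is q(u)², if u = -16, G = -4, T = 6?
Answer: 121/4 ≈ 30.250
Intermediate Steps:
h(g) = 6 + g
j(Y) = ½ (j(Y) = 1/(6 - 4) = 1/2 = ½)
q(a) = 11/2 (q(a) = 2 + (4 - 1*½) = 2 + (4 - ½) = 2 + 7/2 = 11/2)
q(u)² = (11/2)² = 121/4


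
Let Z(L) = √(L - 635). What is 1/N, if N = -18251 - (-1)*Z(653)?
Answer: -18251/333098983 - 3*√2/333098983 ≈ -5.4804e-5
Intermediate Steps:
Z(L) = √(-635 + L)
N = -18251 + 3*√2 (N = -18251 - (-1)*√(-635 + 653) = -18251 - (-1)*√18 = -18251 - (-1)*3*√2 = -18251 - (-3)*√2 = -18251 + 3*√2 ≈ -18247.)
1/N = 1/(-18251 + 3*√2)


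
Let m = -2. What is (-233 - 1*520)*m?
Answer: 1506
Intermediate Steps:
(-233 - 1*520)*m = (-233 - 1*520)*(-2) = (-233 - 520)*(-2) = -753*(-2) = 1506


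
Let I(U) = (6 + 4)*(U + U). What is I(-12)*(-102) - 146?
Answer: 24334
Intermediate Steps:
I(U) = 20*U (I(U) = 10*(2*U) = 20*U)
I(-12)*(-102) - 146 = (20*(-12))*(-102) - 146 = -240*(-102) - 146 = 24480 - 146 = 24334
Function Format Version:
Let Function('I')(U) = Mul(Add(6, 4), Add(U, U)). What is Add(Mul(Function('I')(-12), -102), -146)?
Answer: 24334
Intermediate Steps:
Function('I')(U) = Mul(20, U) (Function('I')(U) = Mul(10, Mul(2, U)) = Mul(20, U))
Add(Mul(Function('I')(-12), -102), -146) = Add(Mul(Mul(20, -12), -102), -146) = Add(Mul(-240, -102), -146) = Add(24480, -146) = 24334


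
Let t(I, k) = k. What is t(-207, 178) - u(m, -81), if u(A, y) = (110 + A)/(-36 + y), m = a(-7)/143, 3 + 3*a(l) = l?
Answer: 8981534/50193 ≈ 178.94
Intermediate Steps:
a(l) = -1 + l/3
m = -10/429 (m = (-1 + (1/3)*(-7))/143 = (-1 - 7/3)*(1/143) = -10/3*1/143 = -10/429 ≈ -0.023310)
u(A, y) = (110 + A)/(-36 + y)
t(-207, 178) - u(m, -81) = 178 - (110 - 10/429)/(-36 - 81) = 178 - 47180/((-117)*429) = 178 - (-1)*47180/(117*429) = 178 - 1*(-47180/50193) = 178 + 47180/50193 = 8981534/50193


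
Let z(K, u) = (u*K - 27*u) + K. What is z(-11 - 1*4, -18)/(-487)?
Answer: -741/487 ≈ -1.5216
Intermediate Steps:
z(K, u) = K - 27*u + K*u (z(K, u) = (K*u - 27*u) + K = (-27*u + K*u) + K = K - 27*u + K*u)
z(-11 - 1*4, -18)/(-487) = ((-11 - 1*4) - 27*(-18) + (-11 - 1*4)*(-18))/(-487) = ((-11 - 4) + 486 + (-11 - 4)*(-18))*(-1/487) = (-15 + 486 - 15*(-18))*(-1/487) = (-15 + 486 + 270)*(-1/487) = 741*(-1/487) = -741/487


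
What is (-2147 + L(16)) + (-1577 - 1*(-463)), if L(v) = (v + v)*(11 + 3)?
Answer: -2813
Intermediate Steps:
L(v) = 28*v (L(v) = (2*v)*14 = 28*v)
(-2147 + L(16)) + (-1577 - 1*(-463)) = (-2147 + 28*16) + (-1577 - 1*(-463)) = (-2147 + 448) + (-1577 + 463) = -1699 - 1114 = -2813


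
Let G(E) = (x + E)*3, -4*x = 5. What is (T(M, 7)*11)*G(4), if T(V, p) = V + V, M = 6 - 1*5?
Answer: 363/2 ≈ 181.50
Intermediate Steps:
x = -5/4 (x = -1/4*5 = -5/4 ≈ -1.2500)
M = 1 (M = 6 - 5 = 1)
G(E) = -15/4 + 3*E (G(E) = (-5/4 + E)*3 = -15/4 + 3*E)
T(V, p) = 2*V
(T(M, 7)*11)*G(4) = ((2*1)*11)*(-15/4 + 3*4) = (2*11)*(-15/4 + 12) = 22*(33/4) = 363/2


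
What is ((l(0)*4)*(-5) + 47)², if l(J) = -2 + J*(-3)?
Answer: 7569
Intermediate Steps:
l(J) = -2 - 3*J
((l(0)*4)*(-5) + 47)² = (((-2 - 3*0)*4)*(-5) + 47)² = (((-2 + 0)*4)*(-5) + 47)² = (-2*4*(-5) + 47)² = (-8*(-5) + 47)² = (40 + 47)² = 87² = 7569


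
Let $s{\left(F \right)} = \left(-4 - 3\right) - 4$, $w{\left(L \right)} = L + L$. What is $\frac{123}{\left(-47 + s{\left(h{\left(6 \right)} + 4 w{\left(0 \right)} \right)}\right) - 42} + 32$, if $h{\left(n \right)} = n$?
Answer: $\frac{3077}{100} \approx 30.77$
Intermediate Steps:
$w{\left(L \right)} = 2 L$
$s{\left(F \right)} = -11$ ($s{\left(F \right)} = -7 - 4 = -11$)
$\frac{123}{\left(-47 + s{\left(h{\left(6 \right)} + 4 w{\left(0 \right)} \right)}\right) - 42} + 32 = \frac{123}{\left(-47 - 11\right) - 42} + 32 = \frac{123}{-58 - 42} + 32 = \frac{123}{-100} + 32 = 123 \left(- \frac{1}{100}\right) + 32 = - \frac{123}{100} + 32 = \frac{3077}{100}$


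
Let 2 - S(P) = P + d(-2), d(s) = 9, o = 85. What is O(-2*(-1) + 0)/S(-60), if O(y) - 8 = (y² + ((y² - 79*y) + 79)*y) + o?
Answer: -1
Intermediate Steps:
S(P) = -7 - P (S(P) = 2 - (P + 9) = 2 - (9 + P) = 2 + (-9 - P) = -7 - P)
O(y) = 93 + y² + y*(79 + y² - 79*y) (O(y) = 8 + ((y² + ((y² - 79*y) + 79)*y) + 85) = 8 + ((y² + (79 + y² - 79*y)*y) + 85) = 8 + ((y² + y*(79 + y² - 79*y)) + 85) = 8 + (85 + y² + y*(79 + y² - 79*y)) = 93 + y² + y*(79 + y² - 79*y))
O(-2*(-1) + 0)/S(-60) = (93 + (-2*(-1) + 0)³ - 78*(-2*(-1) + 0)² + 79*(-2*(-1) + 0))/(-7 - 1*(-60)) = (93 + (2 + 0)³ - 78*(2 + 0)² + 79*(2 + 0))/(-7 + 60) = (93 + 2³ - 78*2² + 79*2)/53 = (93 + 8 - 78*4 + 158)*(1/53) = (93 + 8 - 312 + 158)*(1/53) = -53*1/53 = -1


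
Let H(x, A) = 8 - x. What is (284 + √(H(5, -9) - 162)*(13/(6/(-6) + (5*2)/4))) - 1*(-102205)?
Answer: 102489 + 26*I*√159/3 ≈ 1.0249e+5 + 109.28*I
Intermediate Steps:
(284 + √(H(5, -9) - 162)*(13/(6/(-6) + (5*2)/4))) - 1*(-102205) = (284 + √((8 - 1*5) - 162)*(13/(6/(-6) + (5*2)/4))) - 1*(-102205) = (284 + √((8 - 5) - 162)*(13/(6*(-⅙) + 10*(¼)))) + 102205 = (284 + √(3 - 162)*(13/(-1 + 5/2))) + 102205 = (284 + √(-159)*(13/(3/2))) + 102205 = (284 + (I*√159)*(13*(⅔))) + 102205 = (284 + (I*√159)*(26/3)) + 102205 = (284 + 26*I*√159/3) + 102205 = 102489 + 26*I*√159/3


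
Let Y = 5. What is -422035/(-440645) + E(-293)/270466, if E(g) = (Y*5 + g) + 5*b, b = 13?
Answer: 3258761925/3405128302 ≈ 0.95702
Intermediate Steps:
E(g) = 90 + g (E(g) = (5*5 + g) + 5*13 = (25 + g) + 65 = 90 + g)
-422035/(-440645) + E(-293)/270466 = -422035/(-440645) + (90 - 293)/270466 = -422035*(-1/440645) - 203*1/270466 = 84407/88129 - 29/38638 = 3258761925/3405128302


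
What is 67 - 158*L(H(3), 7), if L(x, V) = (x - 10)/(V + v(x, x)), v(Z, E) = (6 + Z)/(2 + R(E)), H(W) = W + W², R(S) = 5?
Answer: 2277/67 ≈ 33.985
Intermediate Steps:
v(Z, E) = 6/7 + Z/7 (v(Z, E) = (6 + Z)/(2 + 5) = (6 + Z)/7 = (6 + Z)*(⅐) = 6/7 + Z/7)
L(x, V) = (-10 + x)/(6/7 + V + x/7) (L(x, V) = (x - 10)/(V + (6/7 + x/7)) = (-10 + x)/(6/7 + V + x/7))
67 - 158*L(H(3), 7) = 67 - 1106*(-10 + 3*(1 + 3))/(6 + 3*(1 + 3) + 7*7) = 67 - 1106*(-10 + 3*4)/(6 + 3*4 + 49) = 67 - 1106*(-10 + 12)/(6 + 12 + 49) = 67 - 1106*2/67 = 67 - 158*14/67 = 67 - 2212/67 = 2277/67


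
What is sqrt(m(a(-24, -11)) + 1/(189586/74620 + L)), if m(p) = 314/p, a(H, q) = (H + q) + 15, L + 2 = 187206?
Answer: I*sqrt(76593521819138169706730)/69846760330 ≈ 3.9623*I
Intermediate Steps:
L = 187204 (L = -2 + 187206 = 187204)
a(H, q) = 15 + H + q
sqrt(m(a(-24, -11)) + 1/(189586/74620 + L)) = sqrt(314/(15 - 24 - 11) + 1/(189586/74620 + 187204)) = sqrt(314/(-20) + 1/(189586*(1/74620) + 187204)) = sqrt(314*(-1/20) + 1/(94793/37310 + 187204)) = sqrt(-157/10 + 1/(6984676033/37310)) = sqrt(-157/10 + 37310/6984676033) = sqrt(-1096593764081/69846760330) = I*sqrt(76593521819138169706730)/69846760330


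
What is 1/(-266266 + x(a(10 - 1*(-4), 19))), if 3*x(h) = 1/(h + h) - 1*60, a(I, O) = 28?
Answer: -168/44736047 ≈ -3.7554e-6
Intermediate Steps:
x(h) = -20 + 1/(6*h) (x(h) = (1/(h + h) - 1*60)/3 = (1/(2*h) - 60)/3 = (-60 + 1/(2*h))/3 = -20 + 1/(6*h))
1/(-266266 + x(a(10 - 1*(-4), 19))) = 1/(-266266 + (-20 + (1/6)/28)) = 1/(-266266 + (-20 + (1/6)*(1/28))) = 1/(-266266 + (-20 + 1/168)) = 1/(-266266 - 3359/168) = 1/(-44736047/168) = -168/44736047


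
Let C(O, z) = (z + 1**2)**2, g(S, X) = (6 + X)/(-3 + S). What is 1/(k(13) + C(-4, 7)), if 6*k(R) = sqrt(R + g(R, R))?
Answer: 23040/1474411 - 6*sqrt(1490)/1474411 ≈ 0.015469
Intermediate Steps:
g(S, X) = (6 + X)/(-3 + S)
C(O, z) = (1 + z)**2 (C(O, z) = (z + 1)**2 = (1 + z)**2)
k(R) = sqrt(R + (6 + R)/(-3 + R))/6
1/(k(13) + C(-4, 7)) = 1/(sqrt((6 + 13 + 13*(-3 + 13))/(-3 + 13))/6 + (1 + 7)**2) = 1/(sqrt((6 + 13 + 13*10)/10)/6 + 8**2) = 1/(sqrt((6 + 13 + 130)/10)/6 + 64) = 1/(sqrt((1/10)*149)/6 + 64) = 1/(sqrt(149/10)/6 + 64) = 1/((sqrt(1490)/10)/6 + 64) = 1/(sqrt(1490)/60 + 64) = 1/(64 + sqrt(1490)/60)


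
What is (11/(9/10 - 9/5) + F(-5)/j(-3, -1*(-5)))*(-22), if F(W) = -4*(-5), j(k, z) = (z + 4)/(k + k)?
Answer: 5060/9 ≈ 562.22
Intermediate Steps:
j(k, z) = (4 + z)/(2*k) (j(k, z) = (4 + z)/((2*k)) = (4 + z)*(1/(2*k)) = (4 + z)/(2*k))
F(W) = 20
(11/(9/10 - 9/5) + F(-5)/j(-3, -1*(-5)))*(-22) = (11/(9/10 - 9/5) + 20/(((1/2)*(4 - 1*(-5))/(-3))))*(-22) = (11/(9*(1/10) - 9*1/5) + 20/(((1/2)*(-1/3)*(4 + 5))))*(-22) = (11/(9/10 - 9/5) + 20/(((1/2)*(-1/3)*9)))*(-22) = (11/(-9/10) + 20/(-3/2))*(-22) = (11*(-10/9) + 20*(-2/3))*(-22) = (-110/9 - 40/3)*(-22) = -230/9*(-22) = 5060/9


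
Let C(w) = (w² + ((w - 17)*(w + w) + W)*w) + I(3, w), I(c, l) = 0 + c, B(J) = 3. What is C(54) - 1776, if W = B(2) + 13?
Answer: 217791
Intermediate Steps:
I(c, l) = c
W = 16 (W = 3 + 13 = 16)
C(w) = 3 + w² + w*(16 + 2*w*(-17 + w)) (C(w) = (w² + ((w - 17)*(w + w) + 16)*w) + 3 = (w² + ((-17 + w)*(2*w) + 16)*w) + 3 = (w² + (2*w*(-17 + w) + 16)*w) + 3 = (w² + (16 + 2*w*(-17 + w))*w) + 3 = (w² + w*(16 + 2*w*(-17 + w))) + 3 = 3 + w² + w*(16 + 2*w*(-17 + w)))
C(54) - 1776 = (3 - 33*54² + 2*54³ + 16*54) - 1776 = (3 - 33*2916 + 2*157464 + 864) - 1776 = (3 - 96228 + 314928 + 864) - 1776 = 219567 - 1776 = 217791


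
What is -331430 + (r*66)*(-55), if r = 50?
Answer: -512930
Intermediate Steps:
-331430 + (r*66)*(-55) = -331430 + (50*66)*(-55) = -331430 + 3300*(-55) = -331430 - 181500 = -512930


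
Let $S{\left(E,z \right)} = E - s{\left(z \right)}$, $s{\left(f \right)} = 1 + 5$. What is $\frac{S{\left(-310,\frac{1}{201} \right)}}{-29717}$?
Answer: $\frac{316}{29717} \approx 0.010634$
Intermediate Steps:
$s{\left(f \right)} = 6$
$S{\left(E,z \right)} = -6 + E$ ($S{\left(E,z \right)} = E - 6 = -6 + E$)
$\frac{S{\left(-310,\frac{1}{201} \right)}}{-29717} = \frac{-6 - 310}{-29717} = \left(-316\right) \left(- \frac{1}{29717}\right) = \frac{316}{29717}$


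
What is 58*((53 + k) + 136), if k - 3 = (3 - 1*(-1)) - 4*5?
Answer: 10208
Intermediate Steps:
k = -13 (k = 3 + ((3 - 1*(-1)) - 4*5) = 3 + ((3 + 1) - 20) = 3 + (4 - 20) = 3 - 16 = -13)
58*((53 + k) + 136) = 58*((53 - 13) + 136) = 58*(40 + 136) = 58*176 = 10208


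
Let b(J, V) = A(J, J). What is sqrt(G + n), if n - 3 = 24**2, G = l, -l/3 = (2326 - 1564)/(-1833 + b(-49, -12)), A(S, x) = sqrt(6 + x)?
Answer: sqrt(579 + 2286/(1833 - I*sqrt(43))) ≈ 24.088 + 9.0e-5*I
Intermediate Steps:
b(J, V) = sqrt(6 + J)
l = -2286/(-1833 + I*sqrt(43)) (l = -3*(2326 - 1564)/(-1833 + sqrt(6 - 49)) = -2286/(-1833 + sqrt(-43)) = -2286/(-1833 + I*sqrt(43)) ≈ 1.2471 + 0.0044615*I)
G = 2095119/1679966 + 1143*I*sqrt(43)/1679966 ≈ 1.2471 + 0.0044615*I
n = 579 (n = 3 + 24**2 = 3 + 576 = 579)
sqrt(G + n) = sqrt((2095119/1679966 + 1143*I*sqrt(43)/1679966) + 579) = sqrt(974795433/1679966 + 1143*I*sqrt(43)/1679966)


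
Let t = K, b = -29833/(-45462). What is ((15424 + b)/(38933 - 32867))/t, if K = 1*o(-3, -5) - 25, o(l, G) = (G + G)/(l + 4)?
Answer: -701235721/9652037220 ≈ -0.072652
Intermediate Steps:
o(l, G) = 2*G/(4 + l) (o(l, G) = (2*G)/(4 + l) = 2*G/(4 + l))
K = -35 (K = 1*(2*(-5)/(4 - 3)) - 25 = 1*(2*(-5)/1) - 25 = 1*(2*(-5)*1) - 25 = 1*(-10) - 25 = -10 - 25 = -35)
b = 29833/45462 (b = -29833*(-1/45462) = 29833/45462 ≈ 0.65622)
t = -35
((15424 + b)/(38933 - 32867))/t = ((15424 + 29833/45462)/(38933 - 32867))/(-35) = ((701235721/45462)/6066)*(-1/35) = ((701235721/45462)*(1/6066))*(-1/35) = (701235721/275772492)*(-1/35) = -701235721/9652037220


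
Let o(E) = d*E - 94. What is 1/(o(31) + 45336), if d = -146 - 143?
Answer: 1/36283 ≈ 2.7561e-5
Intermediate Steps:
d = -289
o(E) = -94 - 289*E (o(E) = -289*E - 94 = -94 - 289*E)
1/(o(31) + 45336) = 1/((-94 - 289*31) + 45336) = 1/((-94 - 8959) + 45336) = 1/(-9053 + 45336) = 1/36283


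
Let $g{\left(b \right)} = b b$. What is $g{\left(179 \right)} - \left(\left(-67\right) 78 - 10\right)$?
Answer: $37277$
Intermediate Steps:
$g{\left(b \right)} = b^{2}$
$g{\left(179 \right)} - \left(\left(-67\right) 78 - 10\right) = 179^{2} - \left(\left(-67\right) 78 - 10\right) = 32041 - \left(-5226 - 10\right) = 32041 - -5236 = 32041 + 5236 = 37277$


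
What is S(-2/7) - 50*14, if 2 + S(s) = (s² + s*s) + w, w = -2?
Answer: -34488/49 ≈ -703.84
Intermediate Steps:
S(s) = -4 + 2*s² (S(s) = -2 + ((s² + s*s) - 2) = -2 + ((s² + s²) - 2) = -2 + (2*s² - 2) = -2 + (-2 + 2*s²) = -4 + 2*s²)
S(-2/7) - 50*14 = (-4 + 2*(-2/7)²) - 50*14 = (-4 + 2*(-2*⅐)²) - 700 = (-4 + 2*(-2/7)²) - 700 = (-4 + 2*(4/49)) - 700 = (-4 + 8/49) - 700 = -188/49 - 700 = -34488/49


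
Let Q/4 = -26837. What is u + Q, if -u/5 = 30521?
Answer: -259953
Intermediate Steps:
Q = -107348 (Q = 4*(-26837) = -107348)
u = -152605 (u = -5*30521 = -152605)
u + Q = -152605 - 107348 = -259953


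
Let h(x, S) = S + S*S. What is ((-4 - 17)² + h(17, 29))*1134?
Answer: 1486674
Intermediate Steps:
h(x, S) = S + S²
((-4 - 17)² + h(17, 29))*1134 = ((-4 - 17)² + 29*(1 + 29))*1134 = ((-21)² + 29*30)*1134 = (441 + 870)*1134 = 1311*1134 = 1486674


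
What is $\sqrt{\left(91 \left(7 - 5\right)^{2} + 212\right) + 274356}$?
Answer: $6 \sqrt{7637} \approx 524.34$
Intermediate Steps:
$\sqrt{\left(91 \left(7 - 5\right)^{2} + 212\right) + 274356} = \sqrt{\left(91 \cdot 2^{2} + 212\right) + 274356} = \sqrt{\left(91 \cdot 4 + 212\right) + 274356} = \sqrt{\left(364 + 212\right) + 274356} = \sqrt{576 + 274356} = \sqrt{274932} = 6 \sqrt{7637}$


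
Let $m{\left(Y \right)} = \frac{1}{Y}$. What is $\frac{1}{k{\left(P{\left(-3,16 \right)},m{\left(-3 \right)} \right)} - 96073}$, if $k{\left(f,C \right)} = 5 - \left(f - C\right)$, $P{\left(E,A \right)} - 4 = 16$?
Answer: $- \frac{3}{288265} \approx -1.0407 \cdot 10^{-5}$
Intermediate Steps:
$P{\left(E,A \right)} = 20$ ($P{\left(E,A \right)} = 4 + 16 = 20$)
$k{\left(f,C \right)} = 5 + C - f$ ($k{\left(f,C \right)} = 5 + \left(C - f\right) = 5 + C - f$)
$\frac{1}{k{\left(P{\left(-3,16 \right)},m{\left(-3 \right)} \right)} - 96073} = \frac{1}{\left(5 + \frac{1}{-3} - 20\right) - 96073} = \frac{1}{\left(5 - \frac{1}{3} - 20\right) - 96073} = \frac{1}{- \frac{46}{3} - 96073} = \frac{1}{- \frac{288265}{3}} = - \frac{3}{288265}$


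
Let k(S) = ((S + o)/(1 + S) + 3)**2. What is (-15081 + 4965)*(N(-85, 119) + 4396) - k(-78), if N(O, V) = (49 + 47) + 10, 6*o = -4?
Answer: -2430179904793/53361 ≈ -4.5542e+7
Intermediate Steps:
o = -2/3 (o = (1/6)*(-4) = -2/3 ≈ -0.66667)
N(O, V) = 106 (N(O, V) = 96 + 10 = 106)
k(S) = (3 + (-2/3 + S)/(1 + S))**2 (k(S) = ((S - 2/3)/(1 + S) + 3)**2 = ((-2/3 + S)/(1 + S) + 3)**2 = (3 + (-2/3 + S)/(1 + S))**2)
(-15081 + 4965)*(N(-85, 119) + 4396) - k(-78) = (-15081 + 4965)*(106 + 4396) - (7 + 12*(-78))**2/(9*(1 - 78)**2) = -10116*4502 - (7 - 936)**2/(9*(-77)**2) = -45542232 - (-929)**2/(9*5929) = -45542232 - 863041/(9*5929) = -45542232 - 1*863041/53361 = -45542232 - 863041/53361 = -2430179904793/53361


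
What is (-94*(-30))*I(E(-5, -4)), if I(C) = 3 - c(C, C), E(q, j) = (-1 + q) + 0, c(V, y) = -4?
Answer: 19740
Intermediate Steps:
E(q, j) = -1 + q
I(C) = 7 (I(C) = 3 - 1*(-4) = 3 + 4 = 7)
(-94*(-30))*I(E(-5, -4)) = -94*(-30)*7 = 2820*7 = 19740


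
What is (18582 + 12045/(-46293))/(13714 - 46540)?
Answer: -286734827/506538006 ≈ -0.56607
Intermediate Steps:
(18582 + 12045/(-46293))/(13714 - 46540) = (18582 + 12045*(-1/46293))/(-32826) = (18582 - 4015/15431)*(-1/32826) = (286734827/15431)*(-1/32826) = -286734827/506538006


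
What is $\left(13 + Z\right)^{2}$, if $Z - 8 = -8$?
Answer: $169$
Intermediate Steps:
$Z = 0$ ($Z = 8 - 8 = 0$)
$\left(13 + Z\right)^{2} = \left(13 + 0\right)^{2} = 13^{2} = 169$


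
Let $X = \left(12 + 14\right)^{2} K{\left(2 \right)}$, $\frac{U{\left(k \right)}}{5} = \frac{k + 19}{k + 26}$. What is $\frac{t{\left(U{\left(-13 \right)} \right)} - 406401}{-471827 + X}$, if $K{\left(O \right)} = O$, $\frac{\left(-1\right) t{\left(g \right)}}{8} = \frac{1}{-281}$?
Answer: $\frac{6717569}{7776675} \approx 0.86381$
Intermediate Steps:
$U{\left(k \right)} = \frac{5 \left(19 + k\right)}{26 + k}$ ($U{\left(k \right)} = 5 \frac{k + 19}{k + 26} = 5 \frac{19 + k}{26 + k} = \frac{5 \left(19 + k\right)}{26 + k}$)
$t{\left(g \right)} = \frac{8}{281}$ ($t{\left(g \right)} = - \frac{8}{-281} = \left(-8\right) \left(- \frac{1}{281}\right) = \frac{8}{281}$)
$X = 1352$ ($X = \left(12 + 14\right)^{2} \cdot 2 = 26^{2} \cdot 2 = 676 \cdot 2 = 1352$)
$\frac{t{\left(U{\left(-13 \right)} \right)} - 406401}{-471827 + X} = \frac{\frac{8}{281} - 406401}{-471827 + 1352} = - \frac{114198673}{281 \left(-470475\right)} = \left(- \frac{114198673}{281}\right) \left(- \frac{1}{470475}\right) = \frac{6717569}{7776675}$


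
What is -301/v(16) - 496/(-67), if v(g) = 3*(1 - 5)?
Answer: 26119/804 ≈ 32.486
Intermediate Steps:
v(g) = -12 (v(g) = 3*(-4) = -12)
-301/v(16) - 496/(-67) = -301/(-12) - 496/(-67) = -301*(-1/12) - 496*(-1/67) = 301/12 + 496/67 = 26119/804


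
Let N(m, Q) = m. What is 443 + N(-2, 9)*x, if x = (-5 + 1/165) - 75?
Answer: 99493/165 ≈ 602.99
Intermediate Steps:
x = -13199/165 (x = (-5 + 1/165) - 75 = -824/165 - 75 = -13199/165 ≈ -79.994)
443 + N(-2, 9)*x = 443 - 2*(-13199/165) = 443 + 26398/165 = 99493/165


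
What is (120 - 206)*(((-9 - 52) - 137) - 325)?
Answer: 44978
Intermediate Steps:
(120 - 206)*(((-9 - 52) - 137) - 325) = -86*((-61 - 137) - 325) = -86*(-198 - 325) = -86*(-523) = 44978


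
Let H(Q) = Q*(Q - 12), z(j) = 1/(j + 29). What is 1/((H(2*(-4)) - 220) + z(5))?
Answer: -34/2039 ≈ -0.016675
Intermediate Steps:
z(j) = 1/(29 + j)
H(Q) = Q*(-12 + Q)
1/((H(2*(-4)) - 220) + z(5)) = 1/(((2*(-4))*(-12 + 2*(-4)) - 220) + 1/(29 + 5)) = 1/((-8*(-12 - 8) - 220) + 1/34) = 1/((-8*(-20) - 220) + 1/34) = 1/((160 - 220) + 1/34) = 1/(-60 + 1/34) = 1/(-2039/34) = -34/2039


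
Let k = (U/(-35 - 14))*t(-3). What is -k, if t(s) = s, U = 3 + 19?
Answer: -66/49 ≈ -1.3469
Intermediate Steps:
U = 22
k = 66/49 (k = (22/(-35 - 14))*(-3) = (22/(-49))*(-3) = (22*(-1/49))*(-3) = -22/49*(-3) = 66/49 ≈ 1.3469)
-k = -1*66/49 = -66/49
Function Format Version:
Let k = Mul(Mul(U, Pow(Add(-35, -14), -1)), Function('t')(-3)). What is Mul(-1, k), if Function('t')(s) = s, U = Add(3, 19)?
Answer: Rational(-66, 49) ≈ -1.3469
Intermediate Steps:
U = 22
k = Rational(66, 49) (k = Mul(Mul(22, Pow(Add(-35, -14), -1)), -3) = Mul(Mul(22, Pow(-49, -1)), -3) = Mul(Mul(22, Rational(-1, 49)), -3) = Mul(Rational(-22, 49), -3) = Rational(66, 49) ≈ 1.3469)
Mul(-1, k) = Mul(-1, Rational(66, 49)) = Rational(-66, 49)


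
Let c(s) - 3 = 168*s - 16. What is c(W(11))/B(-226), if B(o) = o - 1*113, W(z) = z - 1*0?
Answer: -1835/339 ≈ -5.4130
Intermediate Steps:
W(z) = z (W(z) = z + 0 = z)
c(s) = -13 + 168*s (c(s) = 3 + (168*s - 16) = 3 + (-16 + 168*s) = -13 + 168*s)
B(o) = -113 + o (B(o) = o - 113 = -113 + o)
c(W(11))/B(-226) = (-13 + 168*11)/(-113 - 226) = (-13 + 1848)/(-339) = 1835*(-1/339) = -1835/339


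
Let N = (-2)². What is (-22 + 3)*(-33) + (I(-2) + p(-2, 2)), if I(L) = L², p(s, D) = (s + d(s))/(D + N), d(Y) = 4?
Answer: 1894/3 ≈ 631.33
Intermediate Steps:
N = 4
p(s, D) = (4 + s)/(4 + D) (p(s, D) = (s + 4)/(D + 4) = (4 + s)/(4 + D))
(-22 + 3)*(-33) + (I(-2) + p(-2, 2)) = (-22 + 3)*(-33) + ((-2)² + (4 - 2)/(4 + 2)) = -19*(-33) + (4 + 2/6) = 627 + (4 + (⅙)*2) = 627 + (4 + ⅓) = 627 + 13/3 = 1894/3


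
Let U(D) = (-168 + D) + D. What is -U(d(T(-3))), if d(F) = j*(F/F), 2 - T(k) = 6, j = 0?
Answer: 168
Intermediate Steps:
T(k) = -4 (T(k) = 2 - 1*6 = 2 - 6 = -4)
d(F) = 0 (d(F) = 0*(F/F) = 0*1 = 0)
U(D) = -168 + 2*D
-U(d(T(-3))) = -(-168 + 2*0) = -(-168 + 0) = -1*(-168) = 168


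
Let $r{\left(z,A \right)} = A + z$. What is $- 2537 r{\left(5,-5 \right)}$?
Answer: $0$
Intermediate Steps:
$- 2537 r{\left(5,-5 \right)} = - 2537 \left(-5 + 5\right) = \left(-2537\right) 0 = 0$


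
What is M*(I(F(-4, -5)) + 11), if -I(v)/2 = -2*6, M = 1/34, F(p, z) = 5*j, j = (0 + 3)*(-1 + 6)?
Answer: 35/34 ≈ 1.0294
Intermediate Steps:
j = 15 (j = 3*5 = 15)
F(p, z) = 75 (F(p, z) = 5*15 = 75)
M = 1/34 ≈ 0.029412
I(v) = 24 (I(v) = -(-4)*6 = -2*(-12) = 24)
M*(I(F(-4, -5)) + 11) = (24 + 11)/34 = (1/34)*35 = 35/34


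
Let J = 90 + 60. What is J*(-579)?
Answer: -86850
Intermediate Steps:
J = 150
J*(-579) = 150*(-579) = -86850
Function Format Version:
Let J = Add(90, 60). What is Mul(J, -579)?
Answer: -86850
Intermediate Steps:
J = 150
Mul(J, -579) = Mul(150, -579) = -86850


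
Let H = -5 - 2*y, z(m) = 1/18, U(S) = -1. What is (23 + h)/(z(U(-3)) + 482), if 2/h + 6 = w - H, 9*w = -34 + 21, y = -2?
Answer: 11844/251633 ≈ 0.047069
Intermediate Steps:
z(m) = 1/18
w = -13/9 (w = (-34 + 21)/9 = (⅑)*(-13) = -13/9 ≈ -1.4444)
H = -1 (H = -5 - 2*(-2) = -5 + 4 = -1)
h = -9/29 (h = 2/(-6 + (-13/9 - 1*(-1))) = 2/(-6 + (-13/9 + 1)) = 2/(-6 - 4/9) = 2/(-58/9) = 2*(-9/58) = -9/29 ≈ -0.31034)
(23 + h)/(z(U(-3)) + 482) = (23 - 9/29)/(1/18 + 482) = 658/(29*(8677/18)) = (658/29)*(18/8677) = 11844/251633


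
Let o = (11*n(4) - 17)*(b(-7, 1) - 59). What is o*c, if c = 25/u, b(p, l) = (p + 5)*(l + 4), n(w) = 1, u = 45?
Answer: 230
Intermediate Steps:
b(p, l) = (4 + l)*(5 + p) (b(p, l) = (5 + p)*(4 + l) = (4 + l)*(5 + p))
o = 414 (o = (11*1 - 17)*((20 + 4*(-7) + 5*1 + 1*(-7)) - 59) = (11 - 17)*((20 - 28 + 5 - 7) - 59) = -6*(-10 - 59) = -6*(-69) = 414)
c = 5/9 (c = 25/45 = 25*(1/45) = 5/9 ≈ 0.55556)
o*c = 414*(5/9) = 230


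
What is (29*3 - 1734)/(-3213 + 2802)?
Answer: 549/137 ≈ 4.0073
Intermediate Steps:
(29*3 - 1734)/(-3213 + 2802) = (87 - 1734)/(-411) = -1647*(-1/411) = 549/137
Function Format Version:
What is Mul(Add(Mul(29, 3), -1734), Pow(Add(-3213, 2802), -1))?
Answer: Rational(549, 137) ≈ 4.0073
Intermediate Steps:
Mul(Add(Mul(29, 3), -1734), Pow(Add(-3213, 2802), -1)) = Mul(Add(87, -1734), Pow(-411, -1)) = Mul(-1647, Rational(-1, 411)) = Rational(549, 137)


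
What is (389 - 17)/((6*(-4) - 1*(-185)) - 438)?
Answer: -372/277 ≈ -1.3430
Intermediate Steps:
(389 - 17)/((6*(-4) - 1*(-185)) - 438) = 372/((-24 + 185) - 438) = 372/(161 - 438) = 372/(-277) = 372*(-1/277) = -372/277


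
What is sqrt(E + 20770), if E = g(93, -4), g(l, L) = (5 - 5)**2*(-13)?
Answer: sqrt(20770) ≈ 144.12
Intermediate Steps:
g(l, L) = 0 (g(l, L) = 0**2*(-13) = 0*(-13) = 0)
E = 0
sqrt(E + 20770) = sqrt(0 + 20770) = sqrt(20770)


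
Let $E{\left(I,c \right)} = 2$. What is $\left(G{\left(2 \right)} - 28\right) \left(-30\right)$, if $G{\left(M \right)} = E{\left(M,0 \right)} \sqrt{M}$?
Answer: $840 - 60 \sqrt{2} \approx 755.15$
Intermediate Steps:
$G{\left(M \right)} = 2 \sqrt{M}$
$\left(G{\left(2 \right)} - 28\right) \left(-30\right) = \left(2 \sqrt{2} - 28\right) \left(-30\right) = \left(-28 + 2 \sqrt{2}\right) \left(-30\right) = 840 - 60 \sqrt{2}$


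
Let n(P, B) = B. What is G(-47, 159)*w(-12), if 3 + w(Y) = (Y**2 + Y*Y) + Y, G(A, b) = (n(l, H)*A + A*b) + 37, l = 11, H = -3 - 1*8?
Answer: -1888887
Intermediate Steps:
H = -11 (H = -3 - 8 = -11)
G(A, b) = 37 - 11*A + A*b (G(A, b) = (-11*A + A*b) + 37 = 37 - 11*A + A*b)
w(Y) = -3 + Y + 2*Y**2 (w(Y) = -3 + ((Y**2 + Y*Y) + Y) = -3 + ((Y**2 + Y**2) + Y) = -3 + (2*Y**2 + Y) = -3 + (Y + 2*Y**2) = -3 + Y + 2*Y**2)
G(-47, 159)*w(-12) = (37 - 11*(-47) - 47*159)*(-3 - 12 + 2*(-12)**2) = (37 + 517 - 7473)*(-3 - 12 + 2*144) = -6919*(-3 - 12 + 288) = -6919*273 = -1888887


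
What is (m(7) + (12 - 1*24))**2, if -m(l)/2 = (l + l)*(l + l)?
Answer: 163216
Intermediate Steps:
m(l) = -8*l**2 (m(l) = -2*(l + l)*(l + l) = -2*2*l*2*l = -8*l**2)
(m(7) + (12 - 1*24))**2 = (-8*7**2 + (12 - 1*24))**2 = (-8*49 + (12 - 24))**2 = (-392 - 12)**2 = (-404)**2 = 163216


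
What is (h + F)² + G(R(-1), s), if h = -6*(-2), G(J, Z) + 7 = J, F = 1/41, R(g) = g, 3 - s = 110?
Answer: 229601/1681 ≈ 136.59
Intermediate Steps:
s = -107 (s = 3 - 1*110 = 3 - 110 = -107)
F = 1/41 ≈ 0.024390
G(J, Z) = -7 + J
h = 12
(h + F)² + G(R(-1), s) = (12 + 1/41)² + (-7 - 1) = (493/41)² - 8 = 243049/1681 - 8 = 229601/1681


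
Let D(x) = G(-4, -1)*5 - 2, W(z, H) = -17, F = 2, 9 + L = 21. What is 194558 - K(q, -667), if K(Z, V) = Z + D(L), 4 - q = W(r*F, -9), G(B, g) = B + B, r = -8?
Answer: 194579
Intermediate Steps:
L = 12 (L = -9 + 21 = 12)
G(B, g) = 2*B
q = 21 (q = 4 - 1*(-17) = 4 + 17 = 21)
D(x) = -42 (D(x) = (2*(-4))*5 - 2 = -8*5 - 2 = -40 - 2 = -42)
K(Z, V) = -42 + Z (K(Z, V) = Z - 42 = -42 + Z)
194558 - K(q, -667) = 194558 - (-42 + 21) = 194558 - 1*(-21) = 194558 + 21 = 194579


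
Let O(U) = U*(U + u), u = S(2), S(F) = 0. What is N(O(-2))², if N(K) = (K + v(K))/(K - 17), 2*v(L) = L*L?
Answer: 144/169 ≈ 0.85207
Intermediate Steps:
v(L) = L²/2 (v(L) = (L*L)/2 = L²/2)
u = 0
O(U) = U² (O(U) = U*(U + 0) = U*U = U²)
N(K) = (K + K²/2)/(-17 + K) (N(K) = (K + K²/2)/(K - 17) = (K + K²/2)/(-17 + K))
N(O(-2))² = ((½)*(-2)²*(2 + (-2)²)/(-17 + (-2)²))² = ((½)*4*(2 + 4)/(-17 + 4))² = ((½)*4*6/(-13))² = ((½)*4*(-1/13)*6)² = (-12/13)² = 144/169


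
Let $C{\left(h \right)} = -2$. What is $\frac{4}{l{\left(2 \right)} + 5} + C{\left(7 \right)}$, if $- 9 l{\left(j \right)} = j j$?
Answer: $- \frac{46}{41} \approx -1.122$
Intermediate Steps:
$l{\left(j \right)} = - \frac{j^{2}}{9}$ ($l{\left(j \right)} = - \frac{j j}{9} = - \frac{j^{2}}{9}$)
$\frac{4}{l{\left(2 \right)} + 5} + C{\left(7 \right)} = \frac{4}{- \frac{2^{2}}{9} + 5} - 2 = \frac{4}{\left(- \frac{1}{9}\right) 4 + 5} - 2 = \frac{4}{- \frac{4}{9} + 5} - 2 = \frac{4}{\frac{41}{9}} - 2 = 4 \cdot \frac{9}{41} - 2 = \frac{36}{41} - 2 = - \frac{46}{41}$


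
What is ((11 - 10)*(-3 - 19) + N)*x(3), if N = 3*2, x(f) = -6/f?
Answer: 32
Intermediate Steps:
N = 6
((11 - 10)*(-3 - 19) + N)*x(3) = ((11 - 10)*(-3 - 19) + 6)*(-6/3) = (1*(-22) + 6)*(-6*⅓) = (-22 + 6)*(-2) = -16*(-2) = 32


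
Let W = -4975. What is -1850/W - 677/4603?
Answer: 205899/915997 ≈ 0.22478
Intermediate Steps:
-1850/W - 677/4603 = -1850/(-4975) - 677/4603 = -1850*(-1/4975) - 677*1/4603 = 74/199 - 677/4603 = 205899/915997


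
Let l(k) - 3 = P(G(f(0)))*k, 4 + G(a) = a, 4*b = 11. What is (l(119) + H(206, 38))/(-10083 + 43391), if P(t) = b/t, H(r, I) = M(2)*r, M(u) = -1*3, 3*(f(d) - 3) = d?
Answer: -3769/133232 ≈ -0.028289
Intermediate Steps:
b = 11/4 (b = (¼)*11 = 11/4 ≈ 2.7500)
f(d) = 3 + d/3
M(u) = -3
H(r, I) = -3*r
G(a) = -4 + a
P(t) = 11/(4*t)
l(k) = 3 - 11*k/4 (l(k) = 3 + (11/(4*(-4 + (3 + (⅓)*0))))*k = 3 + (11/(4*(-4 + (3 + 0))))*k = 3 + (11/(4*(-4 + 3)))*k = 3 + ((11/4)/(-1))*k = 3 + ((11/4)*(-1))*k = 3 - 11*k/4)
(l(119) + H(206, 38))/(-10083 + 43391) = ((3 - 11/4*119) - 3*206)/(-10083 + 43391) = ((3 - 1309/4) - 618)/33308 = (-1297/4 - 618)*(1/33308) = -3769/4*1/33308 = -3769/133232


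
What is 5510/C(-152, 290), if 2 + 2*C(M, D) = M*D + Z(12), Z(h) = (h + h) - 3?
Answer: -580/2319 ≈ -0.25011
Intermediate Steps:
Z(h) = -3 + 2*h (Z(h) = 2*h - 3 = -3 + 2*h)
C(M, D) = 19/2 + D*M/2 (C(M, D) = -1 + (M*D + (-3 + 2*12))/2 = -1 + (D*M + (-3 + 24))/2 = -1 + (D*M + 21)/2 = -1 + (21 + D*M)/2 = -1 + (21/2 + D*M/2) = 19/2 + D*M/2)
5510/C(-152, 290) = 5510/(19/2 + (½)*290*(-152)) = 5510/(19/2 - 22040) = 5510/(-44061/2) = 5510*(-2/44061) = -580/2319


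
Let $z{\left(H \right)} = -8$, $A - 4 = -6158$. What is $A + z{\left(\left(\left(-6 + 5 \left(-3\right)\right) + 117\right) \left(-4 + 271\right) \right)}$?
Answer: $-6162$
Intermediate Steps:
$A = -6154$ ($A = 4 - 6158 = -6154$)
$A + z{\left(\left(\left(-6 + 5 \left(-3\right)\right) + 117\right) \left(-4 + 271\right) \right)} = -6154 - 8 = -6162$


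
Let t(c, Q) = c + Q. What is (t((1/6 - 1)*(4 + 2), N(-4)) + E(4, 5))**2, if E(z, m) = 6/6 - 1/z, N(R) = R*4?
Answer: 6561/16 ≈ 410.06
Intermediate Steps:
N(R) = 4*R
E(z, m) = 1 - 1/z (E(z, m) = 6*(1/6) - 1/z = 1 - 1/z)
t(c, Q) = Q + c
(t((1/6 - 1)*(4 + 2), N(-4)) + E(4, 5))**2 = ((4*(-4) + (1/6 - 1)*(4 + 2)) + (-1 + 4)/4)**2 = ((-16 + (1/6 - 1)*6) + (1/4)*3)**2 = ((-16 - 5/6*6) + 3/4)**2 = ((-16 - 5) + 3/4)**2 = (-21 + 3/4)**2 = (-81/4)**2 = 6561/16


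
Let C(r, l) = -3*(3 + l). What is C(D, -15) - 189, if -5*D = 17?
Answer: -153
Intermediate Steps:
D = -17/5 (D = -⅕*17 = -17/5 ≈ -3.4000)
C(r, l) = -9 - 3*l
C(D, -15) - 189 = (-9 - 3*(-15)) - 189 = (-9 + 45) - 189 = 36 - 189 = -153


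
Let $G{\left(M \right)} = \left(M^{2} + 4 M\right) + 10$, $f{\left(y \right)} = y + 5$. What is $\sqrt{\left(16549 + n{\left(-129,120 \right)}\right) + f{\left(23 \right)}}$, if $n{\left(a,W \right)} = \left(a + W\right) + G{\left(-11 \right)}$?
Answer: $\sqrt{16655} \approx 129.05$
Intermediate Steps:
$f{\left(y \right)} = 5 + y$
$G{\left(M \right)} = 10 + M^{2} + 4 M$
$n{\left(a,W \right)} = 87 + W + a$ ($n{\left(a,W \right)} = \left(a + W\right) + \left(10 + \left(-11\right)^{2} + 4 \left(-11\right)\right) = \left(W + a\right) + \left(10 + 121 - 44\right) = \left(W + a\right) + 87 = 87 + W + a$)
$\sqrt{\left(16549 + n{\left(-129,120 \right)}\right) + f{\left(23 \right)}} = \sqrt{\left(16549 + \left(87 + 120 - 129\right)\right) + \left(5 + 23\right)} = \sqrt{\left(16549 + 78\right) + 28} = \sqrt{16627 + 28} = \sqrt{16655}$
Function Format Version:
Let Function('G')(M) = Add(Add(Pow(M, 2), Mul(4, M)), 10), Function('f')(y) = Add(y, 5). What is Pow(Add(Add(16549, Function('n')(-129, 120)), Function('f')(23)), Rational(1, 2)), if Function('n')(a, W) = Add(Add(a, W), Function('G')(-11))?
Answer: Pow(16655, Rational(1, 2)) ≈ 129.05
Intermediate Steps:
Function('f')(y) = Add(5, y)
Function('G')(M) = Add(10, Pow(M, 2), Mul(4, M))
Function('n')(a, W) = Add(87, W, a) (Function('n')(a, W) = Add(Add(a, W), Add(10, Pow(-11, 2), Mul(4, -11))) = Add(Add(W, a), Add(10, 121, -44)) = Add(Add(W, a), 87) = Add(87, W, a))
Pow(Add(Add(16549, Function('n')(-129, 120)), Function('f')(23)), Rational(1, 2)) = Pow(Add(Add(16549, Add(87, 120, -129)), Add(5, 23)), Rational(1, 2)) = Pow(Add(Add(16549, 78), 28), Rational(1, 2)) = Pow(Add(16627, 28), Rational(1, 2)) = Pow(16655, Rational(1, 2))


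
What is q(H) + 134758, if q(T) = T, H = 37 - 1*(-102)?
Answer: 134897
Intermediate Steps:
H = 139 (H = 37 + 102 = 139)
q(H) + 134758 = 139 + 134758 = 134897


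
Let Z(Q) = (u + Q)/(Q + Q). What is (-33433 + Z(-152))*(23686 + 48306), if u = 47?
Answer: -91461579473/38 ≈ -2.4069e+9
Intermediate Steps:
Z(Q) = (47 + Q)/(2*Q) (Z(Q) = (47 + Q)/(Q + Q) = (47 + Q)/((2*Q)) = (47 + Q)*(1/(2*Q)) = (47 + Q)/(2*Q))
(-33433 + Z(-152))*(23686 + 48306) = (-33433 + (1/2)*(47 - 152)/(-152))*(23686 + 48306) = (-33433 + (1/2)*(-1/152)*(-105))*71992 = (-33433 + 105/304)*71992 = -10163527/304*71992 = -91461579473/38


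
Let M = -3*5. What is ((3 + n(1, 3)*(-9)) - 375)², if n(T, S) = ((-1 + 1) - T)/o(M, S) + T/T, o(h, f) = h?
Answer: 3640464/25 ≈ 1.4562e+5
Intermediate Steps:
M = -15
n(T, S) = 1 + T/15 (n(T, S) = ((-1 + 1) - T)/(-15) + T/T = (0 - T)*(-1/15) + 1 = -T*(-1/15) + 1 = T/15 + 1 = 1 + T/15)
((3 + n(1, 3)*(-9)) - 375)² = ((3 + (1 + (1/15)*1)*(-9)) - 375)² = ((3 + (1 + 1/15)*(-9)) - 375)² = ((3 + (16/15)*(-9)) - 375)² = ((3 - 48/5) - 375)² = (-33/5 - 375)² = (-1908/5)² = 3640464/25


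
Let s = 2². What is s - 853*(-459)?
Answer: 391531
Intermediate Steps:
s = 4
s - 853*(-459) = 4 - 853*(-459) = 4 + 391527 = 391531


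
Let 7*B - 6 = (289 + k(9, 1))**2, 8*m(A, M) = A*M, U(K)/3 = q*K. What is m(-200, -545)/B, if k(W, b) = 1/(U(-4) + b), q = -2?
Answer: 59609375/52218826 ≈ 1.1415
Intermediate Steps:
U(K) = -6*K (U(K) = 3*(-2*K) = -6*K)
k(W, b) = 1/(24 + b) (k(W, b) = 1/(-6*(-4) + b) = 1/(24 + b))
m(A, M) = A*M/8 (m(A, M) = (A*M)/8 = A*M/8)
B = 52218826/4375 (B = 6/7 + (289 + 1/(24 + 1))**2/7 = 6/7 + (289 + 1/25)**2/7 = 6/7 + (7226/25)**2/7 = 6/7 + (1/7)*(52215076/625) = 6/7 + 52215076/4375 = 52218826/4375 ≈ 11936.)
m(-200, -545)/B = ((1/8)*(-200)*(-545))/(52218826/4375) = 13625*(4375/52218826) = 59609375/52218826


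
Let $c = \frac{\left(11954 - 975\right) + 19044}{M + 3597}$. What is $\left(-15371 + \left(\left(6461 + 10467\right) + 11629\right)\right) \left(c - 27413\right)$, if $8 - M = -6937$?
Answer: $- \frac{272156989577}{753} \approx -3.6143 \cdot 10^{8}$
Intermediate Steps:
$M = 6945$ ($M = 8 - -6937 = 8 + 6937 = 6945$)
$c = \frac{4289}{1506}$ ($c = \frac{\left(11954 - 975\right) + 19044}{6945 + 3597} = \frac{10979 + 19044}{10542} = 30023 \cdot \frac{1}{10542} = \frac{4289}{1506} \approx 2.8479$)
$\left(-15371 + \left(\left(6461 + 10467\right) + 11629\right)\right) \left(c - 27413\right) = \left(-15371 + \left(\left(6461 + 10467\right) + 11629\right)\right) \left(\frac{4289}{1506} - 27413\right) = \left(-15371 + \left(16928 + 11629\right)\right) \left(- \frac{41279689}{1506}\right) = \left(-15371 + 28557\right) \left(- \frac{41279689}{1506}\right) = 13186 \left(- \frac{41279689}{1506}\right) = - \frac{272156989577}{753}$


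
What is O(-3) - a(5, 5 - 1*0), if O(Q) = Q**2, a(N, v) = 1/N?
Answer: 44/5 ≈ 8.8000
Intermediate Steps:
O(-3) - a(5, 5 - 1*0) = (-3)**2 - 1/5 = 9 - 1*1/5 = 9 - 1/5 = 44/5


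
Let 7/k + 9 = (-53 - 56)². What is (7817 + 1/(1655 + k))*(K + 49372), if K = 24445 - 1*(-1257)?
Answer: 1647227948370002/2806881 ≈ 5.8685e+8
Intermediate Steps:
K = 25702 (K = 24445 + 1257 = 25702)
k = 1/1696 (k = 7/(-9 + (-53 - 56)²) = 7/(-9 + (-109)²) = 7/(-9 + 11881) = 7/11872 = 7*(1/11872) = 1/1696 ≈ 0.00058962)
(7817 + 1/(1655 + k))*(K + 49372) = (7817 + 1/(1655 + 1/1696))*(25702 + 49372) = (7817 + 1/(2806881/1696))*75074 = (7817 + 1696/2806881)*75074 = (21941390473/2806881)*75074 = 1647227948370002/2806881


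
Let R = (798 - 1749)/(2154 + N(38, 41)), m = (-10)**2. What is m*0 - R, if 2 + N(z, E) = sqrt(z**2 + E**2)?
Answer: 2046552/4627979 - 23775*sqrt(5)/4627979 ≈ 0.43073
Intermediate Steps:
N(z, E) = -2 + sqrt(E**2 + z**2) (N(z, E) = -2 + sqrt(z**2 + E**2) = -2 + sqrt(E**2 + z**2))
m = 100
R = -951/(2152 + 25*sqrt(5)) (R = (798 - 1749)/(2154 + (-2 + sqrt(41**2 + 38**2))) = -951/(2154 + (-2 + sqrt(1681 + 1444))) = -951/(2154 + (-2 + sqrt(3125))) = -951/(2154 + (-2 + 25*sqrt(5))) = -951/(2152 + 25*sqrt(5)) ≈ -0.43073)
m*0 - R = 100*0 - (-2046552/4627979 + 23775*sqrt(5)/4627979) = 0 + (2046552/4627979 - 23775*sqrt(5)/4627979) = 2046552/4627979 - 23775*sqrt(5)/4627979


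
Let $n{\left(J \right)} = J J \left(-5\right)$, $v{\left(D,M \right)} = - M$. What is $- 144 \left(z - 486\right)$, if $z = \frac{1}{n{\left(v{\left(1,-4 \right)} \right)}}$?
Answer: $\frac{349929}{5} \approx 69986.0$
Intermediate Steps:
$n{\left(J \right)} = - 5 J^{2}$ ($n{\left(J \right)} = J^{2} \left(-5\right) = - 5 J^{2}$)
$z = - \frac{1}{80}$ ($z = \frac{1}{\left(-5\right) \left(\left(-1\right) \left(-4\right)\right)^{2}} = \frac{1}{\left(-5\right) 4^{2}} = \frac{1}{\left(-5\right) 16} = \frac{1}{-80} = - \frac{1}{80} \approx -0.0125$)
$- 144 \left(z - 486\right) = - 144 \left(- \frac{1}{80} - 486\right) = \left(-144\right) \left(- \frac{38881}{80}\right) = \frac{349929}{5}$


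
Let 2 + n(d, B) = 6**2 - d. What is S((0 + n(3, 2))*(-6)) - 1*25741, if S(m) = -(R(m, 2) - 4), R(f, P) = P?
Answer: -25739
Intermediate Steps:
n(d, B) = 34 - d (n(d, B) = -2 + (6**2 - d) = -2 + (36 - d) = 34 - d)
S(m) = 2 (S(m) = -(2 - 4) = -1*(-2) = 2)
S((0 + n(3, 2))*(-6)) - 1*25741 = 2 - 1*25741 = 2 - 25741 = -25739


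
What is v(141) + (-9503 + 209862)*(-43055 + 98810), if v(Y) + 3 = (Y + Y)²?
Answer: 11171095566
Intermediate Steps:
v(Y) = -3 + 4*Y² (v(Y) = -3 + (Y + Y)² = -3 + (2*Y)² = -3 + 4*Y²)
v(141) + (-9503 + 209862)*(-43055 + 98810) = (-3 + 4*141²) + (-9503 + 209862)*(-43055 + 98810) = (-3 + 4*19881) + 200359*55755 = (-3 + 79524) + 11171016045 = 79521 + 11171016045 = 11171095566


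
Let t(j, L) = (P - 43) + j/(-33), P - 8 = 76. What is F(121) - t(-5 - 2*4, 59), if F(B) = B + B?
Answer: 6620/33 ≈ 200.61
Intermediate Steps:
P = 84 (P = 8 + 76 = 84)
F(B) = 2*B
t(j, L) = 41 - j/33 (t(j, L) = (84 - 43) + j/(-33) = 41 + j*(-1/33) = 41 - j/33)
F(121) - t(-5 - 2*4, 59) = 2*121 - (41 - (-5 - 2*4)/33) = 242 - (41 - (-5 - 8)/33) = 242 - (41 - 1/33*(-13)) = 242 - (41 + 13/33) = 242 - 1*1366/33 = 242 - 1366/33 = 6620/33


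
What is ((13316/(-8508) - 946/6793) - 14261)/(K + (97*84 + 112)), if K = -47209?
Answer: 206077693610/562762844739 ≈ 0.36619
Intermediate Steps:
((13316/(-8508) - 946/6793) - 14261)/(K + (97*84 + 112)) = ((13316/(-8508) - 946/6793) - 14261)/(-47209 + (97*84 + 112)) = ((13316*(-1/8508) - 946*1/6793) - 14261)/(-47209 + (8148 + 112)) = ((-3329/2127 - 946/6793) - 14261)/(-47209 + 8260) = (-24626039/14448711 - 14261)/(-38949) = -206077693610/14448711*(-1/38949) = 206077693610/562762844739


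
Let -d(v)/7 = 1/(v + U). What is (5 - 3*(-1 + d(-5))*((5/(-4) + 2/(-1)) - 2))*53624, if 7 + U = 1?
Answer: -428992/11 ≈ -38999.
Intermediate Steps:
U = -6 (U = -7 + 1 = -6)
d(v) = -7/(-6 + v) (d(v) = -7/(v - 6) = -7/(-6 + v))
(5 - 3*(-1 + d(-5))*((5/(-4) + 2/(-1)) - 2))*53624 = (5 - 3*(-1 - 7/(-6 - 5))*((5/(-4) + 2/(-1)) - 2))*53624 = (5 - 3*(-1 - 7/(-11))*((5*(-1/4) + 2*(-1)) - 2))*53624 = (5 - 3*(-1 - 7*(-1/11))*((-5/4 - 2) - 2))*53624 = (5 - 3*(-1 + 7/11)*(-13/4 - 2))*53624 = (5 - (-12)*(-21)/(11*4))*53624 = (5 - 3*21/11)*53624 = (5 - 63/11)*53624 = -8/11*53624 = -428992/11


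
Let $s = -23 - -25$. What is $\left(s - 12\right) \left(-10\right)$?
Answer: $100$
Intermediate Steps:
$s = 2$ ($s = -23 + 25 = 2$)
$\left(s - 12\right) \left(-10\right) = \left(2 - 12\right) \left(-10\right) = \left(-10\right) \left(-10\right) = 100$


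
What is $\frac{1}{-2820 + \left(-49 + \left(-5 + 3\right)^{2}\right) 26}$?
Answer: $- \frac{1}{3990} \approx -0.00025063$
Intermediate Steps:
$\frac{1}{-2820 + \left(-49 + \left(-5 + 3\right)^{2}\right) 26} = \frac{1}{-2820 + \left(-49 + \left(-2\right)^{2}\right) 26} = \frac{1}{-2820 + \left(-49 + 4\right) 26} = \frac{1}{-2820 - 1170} = \frac{1}{-3990} = - \frac{1}{3990}$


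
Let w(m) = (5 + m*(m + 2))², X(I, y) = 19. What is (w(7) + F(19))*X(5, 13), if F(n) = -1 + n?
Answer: 88198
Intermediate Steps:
w(m) = (5 + m*(2 + m))²
(w(7) + F(19))*X(5, 13) = ((5 + 7² + 2*7)² + (-1 + 19))*19 = ((5 + 49 + 14)² + 18)*19 = (68² + 18)*19 = (4624 + 18)*19 = 4642*19 = 88198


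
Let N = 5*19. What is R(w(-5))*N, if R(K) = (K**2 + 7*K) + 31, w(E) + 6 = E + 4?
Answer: 2945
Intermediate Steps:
N = 95
w(E) = -2 + E (w(E) = -6 + (E + 4) = -6 + (4 + E) = -2 + E)
R(K) = 31 + K**2 + 7*K
R(w(-5))*N = (31 + (-2 - 5)**2 + 7*(-2 - 5))*95 = (31 + (-7)**2 + 7*(-7))*95 = (31 + 49 - 49)*95 = 31*95 = 2945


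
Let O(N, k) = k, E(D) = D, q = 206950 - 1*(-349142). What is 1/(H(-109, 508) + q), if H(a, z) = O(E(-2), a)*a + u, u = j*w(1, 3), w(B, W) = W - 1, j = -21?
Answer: 1/567931 ≈ 1.7608e-6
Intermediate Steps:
q = 556092 (q = 206950 + 349142 = 556092)
w(B, W) = -1 + W
u = -42 (u = -21*(-1 + 3) = -21*2 = -42)
H(a, z) = -42 + a² (H(a, z) = a*a - 42 = a² - 42 = -42 + a²)
1/(H(-109, 508) + q) = 1/((-42 + (-109)²) + 556092) = 1/((-42 + 11881) + 556092) = 1/(11839 + 556092) = 1/567931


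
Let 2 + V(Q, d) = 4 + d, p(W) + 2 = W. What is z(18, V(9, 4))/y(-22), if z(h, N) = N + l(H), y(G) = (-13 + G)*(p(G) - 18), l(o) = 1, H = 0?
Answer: 1/210 ≈ 0.0047619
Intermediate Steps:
p(W) = -2 + W
V(Q, d) = 2 + d (V(Q, d) = -2 + (4 + d) = 2 + d)
y(G) = (-20 + G)*(-13 + G) (y(G) = (-13 + G)*((-2 + G) - 18) = (-13 + G)*(-20 + G) = (-20 + G)*(-13 + G))
z(h, N) = 1 + N (z(h, N) = N + 1 = 1 + N)
z(18, V(9, 4))/y(-22) = (1 + (2 + 4))/(260 + (-22)² - 33*(-22)) = (1 + 6)/(260 + 484 + 726) = 7/1470 = 7*(1/1470) = 1/210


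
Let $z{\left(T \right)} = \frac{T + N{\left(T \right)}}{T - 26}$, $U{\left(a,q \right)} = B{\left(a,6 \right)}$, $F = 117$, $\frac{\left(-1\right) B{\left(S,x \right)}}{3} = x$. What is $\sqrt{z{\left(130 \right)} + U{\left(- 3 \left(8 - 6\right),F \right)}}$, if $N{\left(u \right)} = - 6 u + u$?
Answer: $i \sqrt{23} \approx 4.7958 i$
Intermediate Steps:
$N{\left(u \right)} = - 5 u$
$B{\left(S,x \right)} = - 3 x$
$U{\left(a,q \right)} = -18$ ($U{\left(a,q \right)} = \left(-3\right) 6 = -18$)
$z{\left(T \right)} = - \frac{4 T}{-26 + T}$ ($z{\left(T \right)} = \frac{T - 5 T}{T - 26} = \frac{\left(-4\right) T}{-26 + T} = - \frac{4 T}{-26 + T}$)
$\sqrt{z{\left(130 \right)} + U{\left(- 3 \left(8 - 6\right),F \right)}} = \sqrt{\left(-4\right) 130 \frac{1}{-26 + 130} - 18} = \sqrt{\left(-4\right) 130 \cdot \frac{1}{104} - 18} = \sqrt{-5 - 18} = \sqrt{-23} = i \sqrt{23}$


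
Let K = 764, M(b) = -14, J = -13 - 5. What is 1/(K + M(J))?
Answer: 1/750 ≈ 0.0013333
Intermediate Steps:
J = -18
1/(K + M(J)) = 1/(764 - 14) = 1/750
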